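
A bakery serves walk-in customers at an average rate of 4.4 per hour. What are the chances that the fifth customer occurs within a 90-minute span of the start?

0.7873

Over the interval, μ = 4.4 × 1.5 = 6.6 (a 90-minute span = 1.5 hours).
The fifth arrival falls in the interval iff at least 5 events occur there: P(S_5 ≤ t) = P(N ≥ 5) = 1 − P(N ≤ 4) ≈ 0.7873.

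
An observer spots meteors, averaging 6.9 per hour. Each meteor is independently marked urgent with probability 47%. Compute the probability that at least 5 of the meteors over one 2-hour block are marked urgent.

Thinning: the meteors that are marked urgent themselves form a Poisson process with rate 0.47 × 6.9 = 3.243 per hour.
Over the interval, μ = 3.243 × 2 = 6.486 (a 2-hour block = 2 hours).
P(N ≥ 5) = 1 − P(N ≤ 4) ≈ 0.7748.

0.7748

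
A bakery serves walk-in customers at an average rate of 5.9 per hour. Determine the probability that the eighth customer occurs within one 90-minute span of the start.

0.6582

Over the interval, μ = 5.9 × 1.5 = 8.85 (a 90-minute span = 1.5 hours).
The eighth arrival falls in the interval iff at least 8 events occur there: P(S_8 ≤ t) = P(N ≥ 8) = 1 − P(N ≤ 7) ≈ 0.6582.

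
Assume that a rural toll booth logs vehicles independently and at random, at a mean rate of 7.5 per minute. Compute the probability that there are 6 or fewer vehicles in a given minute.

0.3782

With mean μ = 7.5 per minute,
P(N ≤ 6) = Σ_{j=0}^{6} e^(−μ) μ^j/j! ≈ 0.3782.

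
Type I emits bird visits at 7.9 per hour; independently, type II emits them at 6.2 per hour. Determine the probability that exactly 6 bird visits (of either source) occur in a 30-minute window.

0.1479

Independent Poisson processes superpose: combined rate λ = 7.9 + 6.2 = 14.1 per hour.
Over the interval, μ = 14.1 × 0.5 = 7.05 (a 30-minute window = 0.5 hours).
P(N = 6) = e^(−7.05) · 7.05^6/6! ≈ 0.1479.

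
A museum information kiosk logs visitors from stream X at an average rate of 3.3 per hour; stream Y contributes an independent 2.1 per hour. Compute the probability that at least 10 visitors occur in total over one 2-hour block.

0.6374

Independent Poisson processes superpose: combined rate λ = 3.3 + 2.1 = 5.4 per hour.
Over the interval, μ = 5.4 × 2 = 10.8 (a 2-hour block = 2 hours).
P(N ≥ 10) = 1 − P(N ≤ 9) ≈ 0.6374.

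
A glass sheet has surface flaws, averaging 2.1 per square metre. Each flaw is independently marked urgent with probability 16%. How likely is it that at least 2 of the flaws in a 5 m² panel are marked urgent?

Thinning: the flaws that are marked urgent themselves form a Poisson process with rate 0.16 × 2.1 = 0.336 per square metre.
Over the interval, μ = 0.336 × 5 = 1.68 (a 5 m² panel = 5 square metres).
P(N ≥ 2) = 1 − P(N ≤ 1) ≈ 0.5005.

0.5005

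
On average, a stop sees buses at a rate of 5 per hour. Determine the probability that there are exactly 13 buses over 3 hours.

0.0956

Over the interval, μ = 5 × 3 = 15 (3 hours).
P(N = 13) = e^(−μ) μ^13/13! = e^(−15) · 15^13/6227020800 ≈ 0.0956.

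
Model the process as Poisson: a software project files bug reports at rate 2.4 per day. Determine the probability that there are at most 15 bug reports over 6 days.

0.6293

Over the interval, μ = 2.4 × 6 = 14.4 (6 days).
P(N ≤ 15) = Σ_{j=0}^{15} e^(−μ) μ^j/j! ≈ 0.6293.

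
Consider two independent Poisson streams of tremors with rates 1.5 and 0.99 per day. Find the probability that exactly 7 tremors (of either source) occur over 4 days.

Independent Poisson processes superpose: combined rate λ = 1.5 + 0.99 = 2.49 per day.
Over the interval, μ = 2.49 × 4 = 9.96 (4 days).
P(N = 7) = e^(−9.96) · 9.96^7/7! ≈ 0.0912.

0.0912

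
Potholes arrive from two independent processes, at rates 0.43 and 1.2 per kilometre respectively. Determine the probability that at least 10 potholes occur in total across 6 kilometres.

Independent Poisson processes superpose: combined rate λ = 0.43 + 1.2 = 1.63 per kilometre.
Over the interval, μ = 1.63 × 6 = 9.78 (6 kilometres).
P(N ≥ 10) = 1 − P(N ≤ 9) ≈ 0.5143.

0.5143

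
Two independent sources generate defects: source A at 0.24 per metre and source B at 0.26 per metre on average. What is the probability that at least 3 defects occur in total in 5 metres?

0.4562

Independent Poisson processes superpose: combined rate λ = 0.24 + 0.26 = 0.5 per metre.
Over the interval, μ = 0.5 × 5 = 2.5 (5 metres).
P(N ≥ 3) = 1 − P(N ≤ 2) ≈ 0.4562.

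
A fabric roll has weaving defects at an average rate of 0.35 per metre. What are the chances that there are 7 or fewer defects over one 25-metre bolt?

Over the interval, μ = 0.35 × 25 = 8.75 (a 25-metre bolt = 25 metres).
P(N ≤ 7) = Σ_{j=0}^{7} e^(−μ) μ^j/j! ≈ 0.3540.

0.3540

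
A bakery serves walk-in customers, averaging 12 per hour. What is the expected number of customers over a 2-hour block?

24

E[N] = λt = 12 × 2 = 24 (a 2-hour block = 2 hours).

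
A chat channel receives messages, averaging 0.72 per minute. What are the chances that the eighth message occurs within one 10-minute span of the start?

Over the interval, μ = 0.72 × 10 = 7.2 (a 10-minute span = 10 minutes).
The eighth arrival falls in the interval iff at least 8 events occur there: P(S_8 ≤ t) = P(N ≥ 8) = 1 − P(N ≤ 7) ≈ 0.4311.

0.4311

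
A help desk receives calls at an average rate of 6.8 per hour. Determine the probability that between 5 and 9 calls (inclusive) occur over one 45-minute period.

0.5413

Over the interval, μ = 6.8 × 0.75 = 5.1 (a 45-minute period = 0.75 hours).
P(5 ≤ N ≤ 9) = Σ_{j=5}^{9} e^(−5.1) · 5.1^j/j! ≈ 0.5413.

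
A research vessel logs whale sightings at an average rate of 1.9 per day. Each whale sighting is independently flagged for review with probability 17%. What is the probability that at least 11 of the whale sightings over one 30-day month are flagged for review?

Thinning: the whale sightings that are flagged for review themselves form a Poisson process with rate 0.17 × 1.9 = 0.323 per day.
Over the interval, μ = 0.323 × 30 = 9.69 (a 30-day month = 30 days).
P(N ≥ 11) = 1 − P(N ≤ 10) ≈ 0.3782.

0.3782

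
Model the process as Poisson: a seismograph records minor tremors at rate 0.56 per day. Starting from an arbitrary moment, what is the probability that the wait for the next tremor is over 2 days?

0.3263

The wait for the next event is exponential with rate λ = 0.56 per day.
P(T > 2) = e^(−λt) = e^(−0.56 × 2) = e^(−1.12) ≈ 0.3263.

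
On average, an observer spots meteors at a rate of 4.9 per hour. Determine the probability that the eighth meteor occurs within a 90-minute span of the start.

Over the interval, μ = 4.9 × 1.5 = 7.35 (a 90-minute span = 1.5 hours).
The eighth arrival falls in the interval iff at least 8 events occur there: P(S_8 ≤ t) = P(N ≥ 8) = 1 − P(N ≤ 7) ≈ 0.4533.

0.4533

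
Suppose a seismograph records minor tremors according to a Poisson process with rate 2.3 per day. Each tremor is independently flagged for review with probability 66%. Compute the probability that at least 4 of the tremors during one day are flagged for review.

Thinning: the tremors that are flagged for review themselves form a Poisson process with rate 0.66 × 2.3 = 1.518 per day.
So μ = 1.518.
P(N ≥ 4) = 1 − P(N ≤ 3) ≈ 0.0679.

0.0679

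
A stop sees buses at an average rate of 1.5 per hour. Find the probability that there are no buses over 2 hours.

0.0498

Over the interval, μ = 1.5 × 2 = 3 (2 hours).
P(N = 0) = e^(−μ) μ^0/0! = e^(−3) · 3^0/1 ≈ 0.0498.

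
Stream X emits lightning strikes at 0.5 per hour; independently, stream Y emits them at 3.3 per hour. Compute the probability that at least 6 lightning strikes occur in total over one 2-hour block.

0.7693

Independent Poisson processes superpose: combined rate λ = 0.5 + 3.3 = 3.8 per hour.
Over the interval, μ = 3.8 × 2 = 7.6 (a 2-hour block = 2 hours).
P(N ≥ 6) = 1 − P(N ≤ 5) ≈ 0.7693.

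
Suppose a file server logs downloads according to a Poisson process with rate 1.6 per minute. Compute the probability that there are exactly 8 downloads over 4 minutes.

Over the interval, μ = 1.6 × 4 = 6.4 (4 minutes).
P(N = 8) = e^(−μ) μ^8/8! = e^(−6.4) · 6.4^8/40320 ≈ 0.1160.

0.1160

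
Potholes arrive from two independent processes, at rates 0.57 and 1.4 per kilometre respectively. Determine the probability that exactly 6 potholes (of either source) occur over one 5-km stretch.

0.0669

Independent Poisson processes superpose: combined rate λ = 0.57 + 1.4 = 1.97 per kilometre.
Over the interval, μ = 1.97 × 5 = 9.85 (a 5-km stretch = 5 kilometres).
P(N = 6) = e^(−9.85) · 9.85^6/6! ≈ 0.0669.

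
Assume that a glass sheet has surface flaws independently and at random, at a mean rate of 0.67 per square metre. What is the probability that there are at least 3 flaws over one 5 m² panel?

0.6505

Over the interval, μ = 0.67 × 5 = 3.35 (a 5 m² panel = 5 square metres).
P(N ≥ 3) = 1 − P(N ≤ 2) = 1 − Σ_{j=0}^{2} e^(−μ) μ^j/j! ≈ 0.6505.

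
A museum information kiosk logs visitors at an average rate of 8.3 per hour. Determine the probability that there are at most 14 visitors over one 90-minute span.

Over the interval, μ = 8.3 × 1.5 = 12.45 (a 90-minute span = 1.5 hours).
P(N ≤ 14) = Σ_{j=0}^{14} e^(−μ) μ^j/j! ≈ 0.7299.

0.7299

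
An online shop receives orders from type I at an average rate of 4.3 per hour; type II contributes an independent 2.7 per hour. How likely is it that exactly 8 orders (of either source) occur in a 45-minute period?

Independent Poisson processes superpose: combined rate λ = 4.3 + 2.7 = 7 per hour.
Over the interval, μ = 7 × 0.75 = 5.25 (a 45-minute period = 0.75 hours).
P(N = 8) = e^(−5.25) · 5.25^8/8! ≈ 0.0751.

0.0751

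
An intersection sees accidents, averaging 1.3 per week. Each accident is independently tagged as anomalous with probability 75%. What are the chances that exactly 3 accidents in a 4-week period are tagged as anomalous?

Thinning: the accidents that are tagged as anomalous themselves form a Poisson process with rate 0.75 × 1.3 = 0.975 per week.
Over the interval, μ = 0.975 × 4 = 3.9 (a 4-week period = 4 weeks).
P(N = 3) = e^(−3.9) · 3.9^3/3! ≈ 0.2001.

0.2001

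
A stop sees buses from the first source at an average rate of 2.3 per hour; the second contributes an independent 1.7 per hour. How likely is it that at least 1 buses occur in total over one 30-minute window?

Independent Poisson processes superpose: combined rate λ = 2.3 + 1.7 = 4 per hour.
Over the interval, μ = 4 × 0.5 = 2 (a 30-minute window = 0.5 hours).
P(N ≥ 1) = 1 − P(N ≤ 0) ≈ 0.8647.

0.8647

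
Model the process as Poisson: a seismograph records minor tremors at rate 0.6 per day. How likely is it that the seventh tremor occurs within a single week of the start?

0.1325

Over the interval, μ = 0.6 × 7 = 4.2 (a week = 7 days).
The seventh arrival falls in the interval iff at least 7 events occur there: P(S_7 ≤ t) = P(N ≥ 7) = 1 − P(N ≤ 6) ≈ 0.1325.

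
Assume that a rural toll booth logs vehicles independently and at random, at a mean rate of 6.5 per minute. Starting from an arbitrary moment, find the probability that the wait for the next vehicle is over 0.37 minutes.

0.0903

The wait for the next event is exponential with rate λ = 6.5 per minute.
P(T > 0.37) = e^(−λt) = e^(−6.5 × 0.37) = e^(−2.405) ≈ 0.0903.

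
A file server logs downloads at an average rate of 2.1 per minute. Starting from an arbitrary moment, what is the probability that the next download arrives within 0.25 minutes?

0.4084

Inter-arrival times are exponential with rate λ = 2.1 per minute.
P(T ≤ 0.25) = 1 − e^(−λt) = 1 − e^(−2.1 × 0.25) = 1 − e^(−0.525) ≈ 0.4084.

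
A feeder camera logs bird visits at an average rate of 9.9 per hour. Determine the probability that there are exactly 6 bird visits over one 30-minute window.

Over the interval, μ = 9.9 × 0.5 = 4.95 (a 30-minute window = 0.5 hours).
P(N = 6) = e^(−μ) μ^6/6! = e^(−4.95) · 4.95^6/720 ≈ 0.1447.

0.1447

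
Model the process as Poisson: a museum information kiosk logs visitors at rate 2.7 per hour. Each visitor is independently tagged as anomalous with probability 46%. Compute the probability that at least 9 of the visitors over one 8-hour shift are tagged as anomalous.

0.6599

Thinning: the visitors that are tagged as anomalous themselves form a Poisson process with rate 0.46 × 2.7 = 1.242 per hour.
Over the interval, μ = 1.242 × 8 = 9.936 (an 8-hour shift = 8 hours).
P(N ≥ 9) = 1 − P(N ≤ 8) ≈ 0.6599.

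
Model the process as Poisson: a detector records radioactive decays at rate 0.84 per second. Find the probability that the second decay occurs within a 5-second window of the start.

0.9220

Over the interval, μ = 0.84 × 5 = 4.2 (a 5-second window = 5 seconds).
The second arrival falls in the interval iff at least 2 events occur there: P(S_2 ≤ t) = P(N ≥ 2) = 1 − P(N ≤ 1) ≈ 0.9220.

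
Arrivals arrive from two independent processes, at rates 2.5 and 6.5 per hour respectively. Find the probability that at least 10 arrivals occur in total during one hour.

Independent Poisson processes superpose: combined rate λ = 2.5 + 6.5 = 9 per hour.
So μ = 9.
P(N ≥ 10) = 1 − P(N ≤ 9) ≈ 0.4126.

0.4126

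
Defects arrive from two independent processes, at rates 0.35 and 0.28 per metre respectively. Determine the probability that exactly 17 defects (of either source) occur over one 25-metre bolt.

0.0917

Independent Poisson processes superpose: combined rate λ = 0.35 + 0.28 = 0.63 per metre.
Over the interval, μ = 0.63 × 25 = 15.75 (a 25-metre bolt = 25 metres).
P(N = 17) = e^(−15.75) · 15.75^17/17! ≈ 0.0917.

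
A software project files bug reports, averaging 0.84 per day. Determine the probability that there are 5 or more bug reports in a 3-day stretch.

Over the interval, μ = 0.84 × 3 = 2.52 (a 3-day stretch = 3 days).
P(N ≥ 5) = 1 − P(N ≤ 4) = 1 − Σ_{j=0}^{4} e^(−μ) μ^j/j! ≈ 0.1115.

0.1115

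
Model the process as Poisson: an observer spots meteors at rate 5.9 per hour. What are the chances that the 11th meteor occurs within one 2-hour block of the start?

0.6315

Over the interval, μ = 5.9 × 2 = 11.8 (a 2-hour block = 2 hours).
The 11th arrival falls in the interval iff at least 11 events occur there: P(S_11 ≤ t) = P(N ≥ 11) = 1 − P(N ≤ 10) ≈ 0.6315.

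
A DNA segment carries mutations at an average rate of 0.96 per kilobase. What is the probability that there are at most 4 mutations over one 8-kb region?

Over the interval, μ = 0.96 × 8 = 7.68 (an 8-kb region = 8 kilobases).
P(N ≤ 4) = Σ_{j=0}^{4} e^(−μ) μ^j/j! ≈ 0.1195.

0.1195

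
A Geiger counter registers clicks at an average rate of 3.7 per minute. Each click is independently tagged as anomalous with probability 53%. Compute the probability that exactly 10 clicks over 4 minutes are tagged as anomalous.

0.0953

Thinning: the clicks that are tagged as anomalous themselves form a Poisson process with rate 0.53 × 3.7 = 1.961 per minute.
Over the interval, μ = 1.961 × 4 = 7.844 (4 minutes).
P(N = 10) = e^(−7.844) · 7.844^10/10! ≈ 0.0953.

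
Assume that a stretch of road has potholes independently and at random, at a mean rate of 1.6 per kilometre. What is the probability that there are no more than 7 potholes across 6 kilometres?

Over the interval, μ = 1.6 × 6 = 9.6 (6 kilometres).
P(N ≤ 7) = Σ_{j=0}^{7} e^(−μ) μ^j/j! ≈ 0.2584.

0.2584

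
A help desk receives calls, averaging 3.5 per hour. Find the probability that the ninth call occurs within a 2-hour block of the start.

0.2709

Over the interval, μ = 3.5 × 2 = 7 (a 2-hour block = 2 hours).
The ninth arrival falls in the interval iff at least 9 events occur there: P(S_9 ≤ t) = P(N ≥ 9) = 1 − P(N ≤ 8) ≈ 0.2709.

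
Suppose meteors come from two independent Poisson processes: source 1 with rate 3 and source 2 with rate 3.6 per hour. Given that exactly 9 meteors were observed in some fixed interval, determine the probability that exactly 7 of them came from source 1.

0.0429

Given the total, each event is independently from source 1 with probability p = λ_1/(λ_1+λ_2) = 3/6.6 ≈ 0.4545.
So K ~ Binomial(9, 3/6.6): P(K = 7) = C(9,7) · (3/6.6)^7 · (3.6/6.6)^2 ≈ 0.0429.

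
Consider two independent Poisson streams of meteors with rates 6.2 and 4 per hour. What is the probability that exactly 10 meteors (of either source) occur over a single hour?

Independent Poisson processes superpose: combined rate λ = 6.2 + 4 = 10.2 per hour.
So μ = 10.2.
P(N = 10) = e^(−10.2) · 10.2^10/10! ≈ 0.1249.

0.1249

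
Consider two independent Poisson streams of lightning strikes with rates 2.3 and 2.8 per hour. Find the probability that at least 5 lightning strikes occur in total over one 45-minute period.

Independent Poisson processes superpose: combined rate λ = 2.3 + 2.8 = 5.1 per hour.
Over the interval, μ = 5.1 × 0.75 = 3.825 (a 45-minute period = 0.75 hours).
P(N ≥ 5) = 1 − P(N ≤ 4) ≈ 0.3370.

0.3370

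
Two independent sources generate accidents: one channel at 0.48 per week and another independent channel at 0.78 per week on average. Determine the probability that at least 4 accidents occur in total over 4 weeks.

Independent Poisson processes superpose: combined rate λ = 0.48 + 0.78 = 1.26 per week.
Over the interval, μ = 1.26 × 4 = 5.04 (4 weeks).
P(N ≥ 4) = 1 − P(N ≤ 3) ≈ 0.7405.

0.7405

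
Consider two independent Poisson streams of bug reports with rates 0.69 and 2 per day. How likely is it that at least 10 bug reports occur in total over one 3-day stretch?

Independent Poisson processes superpose: combined rate λ = 0.69 + 2 = 2.69 per day.
Over the interval, μ = 2.69 × 3 = 8.07 (a 3-day stretch = 3 days).
P(N ≥ 10) = 1 − P(N ≤ 9) ≈ 0.2921.

0.2921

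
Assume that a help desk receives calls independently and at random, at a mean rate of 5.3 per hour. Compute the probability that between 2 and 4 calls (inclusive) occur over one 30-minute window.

Over the interval, μ = 5.3 × 0.5 = 2.65 (a 30-minute window = 0.5 hours).
P(2 ≤ N ≤ 4) = Σ_{j=2}^{4} e^(−2.65) · 2.65^j/j! ≈ 0.6124.

0.6124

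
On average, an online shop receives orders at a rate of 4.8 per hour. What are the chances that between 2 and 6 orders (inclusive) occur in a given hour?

0.7431

With mean μ = 4.8 per hour,
P(2 ≤ N ≤ 6) = Σ_{j=2}^{6} e^(−4.8) · 4.8^j/j! ≈ 0.7431.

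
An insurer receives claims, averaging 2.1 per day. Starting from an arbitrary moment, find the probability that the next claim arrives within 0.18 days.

0.3148

Inter-arrival times are exponential with rate λ = 2.1 per day.
P(T ≤ 0.18) = 1 − e^(−λt) = 1 − e^(−2.1 × 0.18) = 1 − e^(−0.378) ≈ 0.3148.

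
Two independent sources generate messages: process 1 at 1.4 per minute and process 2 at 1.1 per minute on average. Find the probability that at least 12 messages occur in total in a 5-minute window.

Independent Poisson processes superpose: combined rate λ = 1.4 + 1.1 = 2.5 per minute.
Over the interval, μ = 2.5 × 5 = 12.5 (a 5-minute window = 5 minutes).
P(N ≥ 12) = 1 − P(N ≤ 11) ≈ 0.5942.

0.5942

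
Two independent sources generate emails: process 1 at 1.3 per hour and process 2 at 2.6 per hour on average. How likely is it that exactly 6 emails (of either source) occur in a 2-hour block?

Independent Poisson processes superpose: combined rate λ = 1.3 + 2.6 = 3.9 per hour.
Over the interval, μ = 3.9 × 2 = 7.8 (a 2-hour block = 2 hours).
P(N = 6) = e^(−7.8) · 7.8^6/6! ≈ 0.1282.

0.1282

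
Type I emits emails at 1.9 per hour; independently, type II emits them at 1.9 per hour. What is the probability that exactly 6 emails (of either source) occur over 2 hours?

Independent Poisson processes superpose: combined rate λ = 1.9 + 1.9 = 3.8 per hour.
Over the interval, μ = 3.8 × 2 = 7.6 (2 hours).
P(N = 6) = e^(−7.6) · 7.6^6/6! ≈ 0.1339.

0.1339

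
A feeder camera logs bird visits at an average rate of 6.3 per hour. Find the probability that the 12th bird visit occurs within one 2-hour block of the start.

Over the interval, μ = 6.3 × 2 = 12.6 (a 2-hour block = 2 hours).
The 12th arrival falls in the interval iff at least 12 events occur there: P(S_12 ≤ t) = P(N ≥ 12) = 1 − P(N ≤ 11) ≈ 0.6050.

0.6050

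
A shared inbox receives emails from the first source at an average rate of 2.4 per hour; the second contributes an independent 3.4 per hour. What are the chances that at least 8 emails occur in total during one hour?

Independent Poisson processes superpose: combined rate λ = 2.4 + 3.4 = 5.8 per hour.
So μ = 5.8.
P(N ≥ 8) = 1 − P(N ≤ 7) ≈ 0.2290.

0.2290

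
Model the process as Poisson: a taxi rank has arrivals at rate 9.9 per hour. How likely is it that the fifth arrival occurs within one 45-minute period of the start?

Over the interval, μ = 9.9 × 0.75 = 7.425 (a 45-minute period = 0.75 hours).
The fifth arrival falls in the interval iff at least 5 events occur there: P(S_5 ≤ t) = P(N ≥ 5) = 1 − P(N ≤ 4) ≈ 0.8624.

0.8624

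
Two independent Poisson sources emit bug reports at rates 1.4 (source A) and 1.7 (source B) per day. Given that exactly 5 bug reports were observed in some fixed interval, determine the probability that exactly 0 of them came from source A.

0.0496

Given the total, each event is independently from source A with probability p = λ_A/(λ_A+λ_B) = 1.4/3.1 ≈ 0.4516.
So K ~ Binomial(5, 1.4/3.1): P(K = 0) = C(5,0) · (1.4/3.1)^0 · (1.7/3.1)^5 ≈ 0.0496.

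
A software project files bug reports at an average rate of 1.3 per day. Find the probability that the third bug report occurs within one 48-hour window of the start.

0.4816

Over the interval, μ = 1.3 × 2 = 2.6 (a 48-hour window = 2 days).
The third arrival falls in the interval iff at least 3 events occur there: P(S_3 ≤ t) = P(N ≥ 3) = 1 − P(N ≤ 2) ≈ 0.4816.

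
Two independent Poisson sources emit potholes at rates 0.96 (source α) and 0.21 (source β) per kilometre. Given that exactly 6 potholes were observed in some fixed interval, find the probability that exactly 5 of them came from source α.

0.4005

Given the total, each event is independently from source α with probability p = λ_α/(λ_α+λ_β) = 0.96/1.17 ≈ 0.8205.
So K ~ Binomial(6, 0.96/1.17): P(K = 5) = C(6,5) · (0.96/1.17)^5 · (0.21/1.17)^1 ≈ 0.4005.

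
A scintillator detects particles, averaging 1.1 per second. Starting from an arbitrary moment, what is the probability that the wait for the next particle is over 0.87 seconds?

The wait for the next event is exponential with rate λ = 1.1 per second.
P(T > 0.87) = e^(−λt) = e^(−1.1 × 0.87) = e^(−0.957) ≈ 0.3840.

0.3840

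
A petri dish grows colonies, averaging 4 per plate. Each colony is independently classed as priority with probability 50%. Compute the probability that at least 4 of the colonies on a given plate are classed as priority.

0.1429

Thinning: the colonies that are classed as priority themselves form a Poisson process with rate 0.5 × 4 = 2 per plate.
So μ = 2.
P(N ≥ 4) = 1 − P(N ≤ 3) ≈ 0.1429.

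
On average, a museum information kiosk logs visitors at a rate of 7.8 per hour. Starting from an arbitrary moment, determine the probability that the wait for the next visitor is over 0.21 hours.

The wait for the next event is exponential with rate λ = 7.8 per hour.
P(T > 0.21) = e^(−λt) = e^(−7.8 × 0.21) = e^(−1.638) ≈ 0.1944.

0.1944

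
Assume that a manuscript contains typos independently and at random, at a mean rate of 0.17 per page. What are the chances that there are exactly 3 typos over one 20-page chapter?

Over the interval, μ = 0.17 × 20 = 3.4 (a 20-page chapter = 20 pages).
P(N = 3) = e^(−μ) μ^3/3! = e^(−3.4) · 3.4^3/6 ≈ 0.2186.

0.2186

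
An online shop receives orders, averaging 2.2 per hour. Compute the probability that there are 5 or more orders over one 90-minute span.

Over the interval, μ = 2.2 × 1.5 = 3.3 (a 90-minute span = 1.5 hours).
P(N ≥ 5) = 1 − P(N ≤ 4) = 1 − Σ_{j=0}^{4} e^(−μ) μ^j/j! ≈ 0.2374.

0.2374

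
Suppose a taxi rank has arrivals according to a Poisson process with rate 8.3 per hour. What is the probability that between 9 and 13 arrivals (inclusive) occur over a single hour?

0.4053

With mean μ = 8.3 per hour,
P(9 ≤ N ≤ 13) = Σ_{j=9}^{13} e^(−8.3) · 8.3^j/j! ≈ 0.4053.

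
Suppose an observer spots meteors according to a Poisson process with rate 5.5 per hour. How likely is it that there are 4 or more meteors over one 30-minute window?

Over the interval, μ = 5.5 × 0.5 = 2.75 (a 30-minute window = 0.5 hours).
P(N ≥ 4) = 1 − P(N ≤ 3) = 1 − Σ_{j=0}^{3} e^(−μ) μ^j/j! ≈ 0.2970.

0.2970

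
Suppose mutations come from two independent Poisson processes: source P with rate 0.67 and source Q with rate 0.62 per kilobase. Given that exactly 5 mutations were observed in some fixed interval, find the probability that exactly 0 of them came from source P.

Given the total, each event is independently from source P with probability p = λ_P/(λ_P+λ_Q) = 0.67/1.29 ≈ 0.5194.
So K ~ Binomial(5, 0.67/1.29): P(K = 0) = C(5,0) · (0.67/1.29)^0 · (0.62/1.29)^5 ≈ 0.0256.

0.0256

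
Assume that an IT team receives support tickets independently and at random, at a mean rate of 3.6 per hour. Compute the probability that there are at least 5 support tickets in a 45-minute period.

0.1371

Over the interval, μ = 3.6 × 0.75 = 2.7 (a 45-minute period = 0.75 hours).
P(N ≥ 5) = 1 − P(N ≤ 4) = 1 − Σ_{j=0}^{4} e^(−μ) μ^j/j! ≈ 0.1371.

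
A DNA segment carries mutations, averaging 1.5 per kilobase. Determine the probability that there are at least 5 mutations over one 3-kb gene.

0.4679

Over the interval, μ = 1.5 × 3 = 4.5 (a 3-kb gene = 3 kilobases).
P(N ≥ 5) = 1 − P(N ≤ 4) = 1 − Σ_{j=0}^{4} e^(−μ) μ^j/j! ≈ 0.4679.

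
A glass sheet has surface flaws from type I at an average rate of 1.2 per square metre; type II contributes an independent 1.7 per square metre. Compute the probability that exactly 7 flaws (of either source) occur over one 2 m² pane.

0.1326

Independent Poisson processes superpose: combined rate λ = 1.2 + 1.7 = 2.9 per square metre.
Over the interval, μ = 2.9 × 2 = 5.8 (a 2 m² pane = 2 square metres).
P(N = 7) = e^(−5.8) · 5.8^7/7! ≈ 0.1326.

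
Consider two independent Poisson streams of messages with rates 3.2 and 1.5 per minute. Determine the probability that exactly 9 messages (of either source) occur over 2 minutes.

Independent Poisson processes superpose: combined rate λ = 3.2 + 1.5 = 4.7 per minute.
Over the interval, μ = 4.7 × 2 = 9.4 (2 minutes).
P(N = 9) = e^(−9.4) · 9.4^9/9! ≈ 0.1306.

0.1306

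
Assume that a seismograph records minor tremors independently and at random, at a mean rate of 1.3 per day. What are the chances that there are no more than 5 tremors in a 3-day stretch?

Over the interval, μ = 1.3 × 3 = 3.9 (a 3-day stretch = 3 days).
P(N ≤ 5) = Σ_{j=0}^{5} e^(−μ) μ^j/j! ≈ 0.8006.

0.8006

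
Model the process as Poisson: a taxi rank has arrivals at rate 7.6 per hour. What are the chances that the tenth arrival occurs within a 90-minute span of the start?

Over the interval, μ = 7.6 × 1.5 = 11.4 (a 90-minute span = 1.5 hours).
The tenth arrival falls in the interval iff at least 10 events occur there: P(S_10 ≤ t) = P(N ≥ 10) = 1 − P(N ≤ 9) ≈ 0.7013.

0.7013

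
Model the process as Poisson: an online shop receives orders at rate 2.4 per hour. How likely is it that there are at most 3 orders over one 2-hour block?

Over the interval, μ = 2.4 × 2 = 4.8 (a 2-hour block = 2 hours).
P(N ≤ 3) = Σ_{j=0}^{3} e^(−μ) μ^j/j! ≈ 0.2942.

0.2942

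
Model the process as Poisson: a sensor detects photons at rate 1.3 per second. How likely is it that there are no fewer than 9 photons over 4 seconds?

Over the interval, μ = 1.3 × 4 = 5.2 (4 seconds).
P(N ≥ 9) = 1 − P(N ≤ 8) = 1 − Σ_{j=0}^{8} e^(−μ) μ^j/j! ≈ 0.0819.

0.0819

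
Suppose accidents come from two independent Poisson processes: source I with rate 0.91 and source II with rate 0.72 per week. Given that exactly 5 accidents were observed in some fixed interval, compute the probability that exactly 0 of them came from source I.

0.0168

Given the total, each event is independently from source I with probability p = λ_I/(λ_I+λ_II) = 0.91/1.63 ≈ 0.5583.
So K ~ Binomial(5, 0.91/1.63): P(K = 0) = C(5,0) · (0.91/1.63)^0 · (0.72/1.63)^5 ≈ 0.0168.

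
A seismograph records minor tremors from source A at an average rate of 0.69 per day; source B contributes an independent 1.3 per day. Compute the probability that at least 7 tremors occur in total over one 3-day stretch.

0.3889

Independent Poisson processes superpose: combined rate λ = 0.69 + 1.3 = 1.99 per day.
Over the interval, μ = 1.99 × 3 = 5.97 (a 3-day stretch = 3 days).
P(N ≥ 7) = 1 − P(N ≤ 6) ≈ 0.3889.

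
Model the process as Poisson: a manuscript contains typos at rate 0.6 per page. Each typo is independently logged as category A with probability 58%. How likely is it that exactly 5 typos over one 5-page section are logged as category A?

0.0233

Thinning: the typos that are logged as category A themselves form a Poisson process with rate 0.58 × 0.6 = 0.348 per page.
Over the interval, μ = 0.348 × 5 = 1.74 (a 5-page section = 5 pages).
P(N = 5) = e^(−1.74) · 1.74^5/5! ≈ 0.0233.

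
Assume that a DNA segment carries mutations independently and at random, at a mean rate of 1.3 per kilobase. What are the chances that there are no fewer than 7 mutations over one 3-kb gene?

0.1005

Over the interval, μ = 1.3 × 3 = 3.9 (a 3-kb gene = 3 kilobases).
P(N ≥ 7) = 1 − P(N ≤ 6) = 1 − Σ_{j=0}^{6} e^(−μ) μ^j/j! ≈ 0.1005.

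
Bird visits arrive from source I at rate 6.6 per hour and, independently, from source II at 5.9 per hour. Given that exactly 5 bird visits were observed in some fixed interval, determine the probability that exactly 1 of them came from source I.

Given the total, each event is independently from source I with probability p = λ_I/(λ_I+λ_II) = 6.6/12.5 = 0.5280.
So K ~ Binomial(5, 6.6/12.5): P(K = 1) = C(5,1) · (6.6/12.5)^1 · (5.9/12.5)^4 ≈ 0.1310.

0.1310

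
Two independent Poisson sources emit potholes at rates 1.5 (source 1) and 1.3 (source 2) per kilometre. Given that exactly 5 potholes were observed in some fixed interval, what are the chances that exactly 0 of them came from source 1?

Given the total, each event is independently from source 1 with probability p = λ_1/(λ_1+λ_2) = 1.5/2.8 ≈ 0.5357.
So K ~ Binomial(5, 1.5/2.8): P(K = 0) = C(5,0) · (1.5/2.8)^0 · (1.3/2.8)^5 ≈ 0.0216.

0.0216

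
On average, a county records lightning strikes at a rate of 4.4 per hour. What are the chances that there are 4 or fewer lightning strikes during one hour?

With mean μ = 4.4 per hour,
P(N ≤ 4) = Σ_{j=0}^{4} e^(−μ) μ^j/j! ≈ 0.5512.

0.5512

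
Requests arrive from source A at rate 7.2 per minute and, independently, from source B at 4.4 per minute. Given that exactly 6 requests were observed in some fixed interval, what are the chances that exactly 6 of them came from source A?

Given the total, each event is independently from source A with probability p = λ_A/(λ_A+λ_B) = 7.2/11.6 ≈ 0.6207.
So K ~ Binomial(6, 7.2/11.6): P(K = 6) = C(6,6) · (7.2/11.6)^6 · (4.4/11.6)^0 ≈ 0.0572.

0.0572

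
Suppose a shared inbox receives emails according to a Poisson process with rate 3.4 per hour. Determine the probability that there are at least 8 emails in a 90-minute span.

0.1440

Over the interval, μ = 3.4 × 1.5 = 5.1 (a 90-minute span = 1.5 hours).
P(N ≥ 8) = 1 − P(N ≤ 7) = 1 − Σ_{j=0}^{7} e^(−μ) μ^j/j! ≈ 0.1440.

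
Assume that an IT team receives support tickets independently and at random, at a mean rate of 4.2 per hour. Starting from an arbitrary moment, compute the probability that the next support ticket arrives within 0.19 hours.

Inter-arrival times are exponential with rate λ = 4.2 per hour.
P(T ≤ 0.19) = 1 − e^(−λt) = 1 − e^(−4.2 × 0.19) = 1 − e^(−0.798) ≈ 0.5498.

0.5498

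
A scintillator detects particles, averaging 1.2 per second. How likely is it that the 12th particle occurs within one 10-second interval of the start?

Over the interval, μ = 1.2 × 10 = 12 (a 10-second interval = 10 seconds).
The 12th arrival falls in the interval iff at least 12 events occur there: P(S_12 ≤ t) = P(N ≥ 12) = 1 − P(N ≤ 11) ≈ 0.5384.

0.5384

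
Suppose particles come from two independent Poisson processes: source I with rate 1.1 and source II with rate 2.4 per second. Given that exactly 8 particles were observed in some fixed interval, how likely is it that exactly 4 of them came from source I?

Given the total, each event is independently from source I with probability p = λ_I/(λ_I+λ_II) = 1.1/3.5 ≈ 0.3143.
So K ~ Binomial(8, 1.1/3.5): P(K = 4) = C(8,4) · (1.1/3.5)^4 · (2.4/3.5)^4 ≈ 0.1510.

0.1510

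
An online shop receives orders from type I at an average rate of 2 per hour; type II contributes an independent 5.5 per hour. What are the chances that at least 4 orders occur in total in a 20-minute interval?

Independent Poisson processes superpose: combined rate λ = 2 + 5.5 = 7.5 per hour.
Over the interval, μ = 7.5 × 1/3 = 2.5 (a 20-minute interval = 1/3 hours).
P(N ≥ 4) = 1 − P(N ≤ 3) ≈ 0.2424.

0.2424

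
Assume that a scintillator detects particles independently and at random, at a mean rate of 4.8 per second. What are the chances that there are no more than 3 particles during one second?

With mean μ = 4.8 per second,
P(N ≤ 3) = Σ_{j=0}^{3} e^(−μ) μ^j/j! ≈ 0.2942.

0.2942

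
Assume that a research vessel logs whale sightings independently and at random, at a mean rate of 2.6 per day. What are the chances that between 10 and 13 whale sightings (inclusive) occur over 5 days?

Over the interval, μ = 2.6 × 5 = 13 (5 days).
P(10 ≤ N ≤ 13) = Σ_{j=10}^{13} e^(−13) · 13^j/j! ≈ 0.4072.

0.4072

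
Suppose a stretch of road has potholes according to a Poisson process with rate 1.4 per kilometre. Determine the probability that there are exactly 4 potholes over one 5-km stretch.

Over the interval, μ = 1.4 × 5 = 7 (a 5-km stretch = 5 kilometres).
P(N = 4) = e^(−μ) μ^4/4! = e^(−7) · 7^4/24 ≈ 0.0912.

0.0912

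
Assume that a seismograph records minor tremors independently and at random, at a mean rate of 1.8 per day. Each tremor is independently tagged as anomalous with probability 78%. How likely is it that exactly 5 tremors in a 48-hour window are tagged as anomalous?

0.0878

Thinning: the tremors that are tagged as anomalous themselves form a Poisson process with rate 0.78 × 1.8 = 1.404 per day.
Over the interval, μ = 1.404 × 2 = 2.808 (a 48-hour window = 2 days).
P(N = 5) = e^(−2.808) · 2.808^5/5! ≈ 0.0878.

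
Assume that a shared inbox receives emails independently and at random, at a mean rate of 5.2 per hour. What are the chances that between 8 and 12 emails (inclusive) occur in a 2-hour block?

0.5659

Over the interval, μ = 5.2 × 2 = 10.4 (a 2-hour block = 2 hours).
P(8 ≤ N ≤ 12) = Σ_{j=8}^{12} e^(−10.4) · 10.4^j/j! ≈ 0.5659.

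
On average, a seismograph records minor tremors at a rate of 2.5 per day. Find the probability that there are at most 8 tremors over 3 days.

0.6620

Over the interval, μ = 2.5 × 3 = 7.5 (3 days).
P(N ≤ 8) = Σ_{j=0}^{8} e^(−μ) μ^j/j! ≈ 0.6620.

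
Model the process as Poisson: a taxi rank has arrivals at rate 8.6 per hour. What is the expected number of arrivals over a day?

206.4

E[N] = λt = 8.6 × 24 = 206.4 (a day = 24 hours).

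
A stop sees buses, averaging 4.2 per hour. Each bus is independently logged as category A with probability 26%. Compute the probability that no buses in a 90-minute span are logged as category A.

Thinning: the buses that are logged as category A themselves form a Poisson process with rate 0.26 × 4.2 = 1.092 per hour.
Over the interval, μ = 1.092 × 1.5 = 1.638 (a 90-minute span = 1.5 hours).
P(N = 0) = e^(−1.638) · 1.638^0/0! ≈ 0.1944.

0.1944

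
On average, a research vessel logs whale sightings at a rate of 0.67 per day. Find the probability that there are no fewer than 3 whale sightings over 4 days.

0.5015

Over the interval, μ = 0.67 × 4 = 2.68 (4 days).
P(N ≥ 3) = 1 − P(N ≤ 2) = 1 − Σ_{j=0}^{2} e^(−μ) μ^j/j! ≈ 0.5015.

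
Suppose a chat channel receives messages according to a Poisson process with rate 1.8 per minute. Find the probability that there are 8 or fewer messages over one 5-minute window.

Over the interval, μ = 1.8 × 5 = 9 (a 5-minute window = 5 minutes).
P(N ≤ 8) = Σ_{j=0}^{8} e^(−μ) μ^j/j! ≈ 0.4557.

0.4557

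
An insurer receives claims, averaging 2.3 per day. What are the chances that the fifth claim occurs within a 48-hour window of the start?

0.4868

Over the interval, μ = 2.3 × 2 = 4.6 (a 48-hour window = 2 days).
The fifth arrival falls in the interval iff at least 5 events occur there: P(S_5 ≤ t) = P(N ≥ 5) = 1 − P(N ≤ 4) ≈ 0.4868.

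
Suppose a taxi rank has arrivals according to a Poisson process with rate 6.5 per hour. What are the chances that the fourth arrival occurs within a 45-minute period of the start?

0.7170

Over the interval, μ = 6.5 × 0.75 = 4.875 (a 45-minute period = 0.75 hours).
The fourth arrival falls in the interval iff at least 4 events occur there: P(S_4 ≤ t) = P(N ≥ 4) = 1 − P(N ≤ 3) ≈ 0.7170.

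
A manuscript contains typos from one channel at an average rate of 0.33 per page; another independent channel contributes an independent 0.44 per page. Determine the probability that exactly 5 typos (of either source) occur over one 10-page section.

0.1021

Independent Poisson processes superpose: combined rate λ = 0.33 + 0.44 = 0.77 per page.
Over the interval, μ = 0.77 × 10 = 7.7 (a 10-page section = 10 pages).
P(N = 5) = e^(−7.7) · 7.7^5/5! ≈ 0.1021.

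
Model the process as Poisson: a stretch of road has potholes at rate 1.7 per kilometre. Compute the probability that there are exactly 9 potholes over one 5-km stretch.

Over the interval, μ = 1.7 × 5 = 8.5 (a 5-km stretch = 5 kilometres).
P(N = 9) = e^(−μ) μ^9/9! = e^(−8.5) · 8.5^9/362880 ≈ 0.1299.

0.1299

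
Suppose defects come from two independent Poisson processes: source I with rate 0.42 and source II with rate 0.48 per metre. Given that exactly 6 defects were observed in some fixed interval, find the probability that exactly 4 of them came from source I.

Given the total, each event is independently from source I with probability p = λ_I/(λ_I+λ_II) = 0.42/0.9 ≈ 0.4667.
So K ~ Binomial(6, 0.42/0.9): P(K = 4) = C(6,4) · (0.42/0.9)^4 · (0.48/0.9)^2 ≈ 0.2024.

0.2024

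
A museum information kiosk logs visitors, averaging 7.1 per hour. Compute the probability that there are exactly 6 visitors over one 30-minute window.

Over the interval, μ = 7.1 × 0.5 = 3.55 (a 30-minute window = 0.5 hours).
P(N = 6) = e^(−μ) μ^6/6! = e^(−3.55) · 3.55^6/720 ≈ 0.0799.

0.0799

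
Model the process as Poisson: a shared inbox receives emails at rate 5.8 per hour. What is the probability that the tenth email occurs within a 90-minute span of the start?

0.3731

Over the interval, μ = 5.8 × 1.5 = 8.7 (a 90-minute span = 1.5 hours).
The tenth arrival falls in the interval iff at least 10 events occur there: P(S_10 ≤ t) = P(N ≥ 10) = 1 − P(N ≤ 9) ≈ 0.3731.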